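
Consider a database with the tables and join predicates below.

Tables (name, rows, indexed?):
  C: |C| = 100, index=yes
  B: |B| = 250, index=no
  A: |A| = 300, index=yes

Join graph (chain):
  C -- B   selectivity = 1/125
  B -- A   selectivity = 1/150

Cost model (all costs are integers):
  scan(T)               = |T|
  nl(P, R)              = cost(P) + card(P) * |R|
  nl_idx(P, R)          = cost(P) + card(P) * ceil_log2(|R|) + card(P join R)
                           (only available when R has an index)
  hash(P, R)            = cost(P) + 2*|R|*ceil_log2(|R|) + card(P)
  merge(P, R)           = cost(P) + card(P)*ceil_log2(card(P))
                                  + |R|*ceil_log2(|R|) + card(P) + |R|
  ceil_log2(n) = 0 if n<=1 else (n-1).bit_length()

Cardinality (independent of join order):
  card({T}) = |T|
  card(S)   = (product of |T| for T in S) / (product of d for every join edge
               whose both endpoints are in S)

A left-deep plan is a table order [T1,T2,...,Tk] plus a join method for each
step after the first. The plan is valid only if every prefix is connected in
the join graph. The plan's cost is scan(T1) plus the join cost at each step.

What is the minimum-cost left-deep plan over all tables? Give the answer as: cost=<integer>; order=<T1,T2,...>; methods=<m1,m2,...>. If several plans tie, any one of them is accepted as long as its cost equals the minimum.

cost=4100; order=B,C,A; methods=hash,nl_idx

Selinger DP (subsets sized 1..n):
  {C}: scan cost=100, card=100
  {B}: scan cost=250, card=250
  {A}: scan cost=300, card=300
  {BC}: card=200; try (C,hash)→1900, (C,nl_idx)→2200, (B,merge)→3150, (C,merge)→3300, (B,hash)→4200, (B,nl)→25100 …(+1); best=1900 via (C,hash)
  {AB}: card=500; try (A,nl_idx)→3000, (B,hash)→4600, (A,merge)→5500, (B,merge)→5550, (A,hash)→5900, (A,nl)→75250 …(+1); best=3000 via (A,nl_idx)
  {ABC}: card=400; try (A,nl_idx)→4100, (C,hash)→4900, (A,merge)→6700, (C,nl_idx)→6900, (A,hash)→7500, (C,merge)→8800 …(+2); best=4100 via (A,nl_idx)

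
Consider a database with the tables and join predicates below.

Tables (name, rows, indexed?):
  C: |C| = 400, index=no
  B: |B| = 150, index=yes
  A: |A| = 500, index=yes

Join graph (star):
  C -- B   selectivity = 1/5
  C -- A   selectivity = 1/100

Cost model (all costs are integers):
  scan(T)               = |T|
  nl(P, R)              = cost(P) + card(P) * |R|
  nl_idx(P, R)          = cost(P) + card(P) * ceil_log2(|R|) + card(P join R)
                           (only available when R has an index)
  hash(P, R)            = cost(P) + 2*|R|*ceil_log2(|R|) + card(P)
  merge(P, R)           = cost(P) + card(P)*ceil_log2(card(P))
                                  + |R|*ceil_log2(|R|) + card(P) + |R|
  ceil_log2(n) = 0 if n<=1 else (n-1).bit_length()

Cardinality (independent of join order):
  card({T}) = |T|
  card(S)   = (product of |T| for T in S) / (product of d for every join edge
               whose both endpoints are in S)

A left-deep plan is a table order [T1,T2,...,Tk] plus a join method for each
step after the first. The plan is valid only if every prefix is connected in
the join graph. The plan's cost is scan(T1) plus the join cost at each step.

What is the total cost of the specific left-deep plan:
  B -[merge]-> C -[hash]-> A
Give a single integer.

step 1: scan B: cost=150, card=150
step 2: join C via merge
    card(P join C) = 150*400/(5) = 12000
    cost = 150 + 150*8 + 400*9 + 150 + 400 = 5500
step 3: join A via hash
    card(P join A) = 12000*500/(100) = 60000
    cost = 5500 + 2*500*9 + 12000 = 26500

26500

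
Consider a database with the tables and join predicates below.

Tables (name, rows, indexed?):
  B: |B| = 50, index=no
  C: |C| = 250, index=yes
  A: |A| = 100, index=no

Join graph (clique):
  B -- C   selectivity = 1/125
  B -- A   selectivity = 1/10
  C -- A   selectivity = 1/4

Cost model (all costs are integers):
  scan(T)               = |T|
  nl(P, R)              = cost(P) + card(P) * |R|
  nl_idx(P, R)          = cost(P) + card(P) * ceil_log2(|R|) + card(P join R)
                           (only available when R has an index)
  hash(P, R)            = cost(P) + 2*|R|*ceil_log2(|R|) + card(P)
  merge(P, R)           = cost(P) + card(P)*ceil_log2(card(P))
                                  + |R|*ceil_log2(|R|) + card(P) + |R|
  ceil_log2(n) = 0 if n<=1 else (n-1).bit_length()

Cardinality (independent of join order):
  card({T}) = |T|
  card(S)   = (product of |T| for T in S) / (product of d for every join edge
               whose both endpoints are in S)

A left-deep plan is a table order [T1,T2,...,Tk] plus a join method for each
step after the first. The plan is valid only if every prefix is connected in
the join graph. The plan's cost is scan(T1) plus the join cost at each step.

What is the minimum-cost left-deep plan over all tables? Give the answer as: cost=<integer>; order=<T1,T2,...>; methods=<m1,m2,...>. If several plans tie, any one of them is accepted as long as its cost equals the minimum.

cost=2050; order=B,C,A; methods=nl_idx,hash

Selinger DP (subsets sized 1..n):
  {B}: scan cost=50, card=50
  {C}: scan cost=250, card=250
  {A}: scan cost=100, card=100
  {BC}: card=100; try (C,nl_idx)→550, (B,hash)→1100, (C,merge)→2650, (B,merge)→2850, (C,hash)→4100, (C,nl)→12550 …(+1); best=550 via (C,nl_idx)
  {AB}: card=500; try (B,hash)→800, (A,merge)→1200, (B,merge)→1250, (A,hash)→1500, (A,nl)→5050, (B,nl)→5100; best=800 via (B,hash)
  {AC}: card=6250; try (A,hash)→1900, (C,merge)→3150, (A,merge)→3300, (C,hash)→4200, (C,nl_idx)→7150, (C,nl)→25100 …(+1); best=1900 via (A,hash)
  {ABC}: card=250; try (A,hash)→2050, (A,merge)→2150, (C,nl_idx)→5050, (C,hash)→5300, (C,merge)→8050, (B,hash)→8750 …(+4); best=2050 via (A,hash)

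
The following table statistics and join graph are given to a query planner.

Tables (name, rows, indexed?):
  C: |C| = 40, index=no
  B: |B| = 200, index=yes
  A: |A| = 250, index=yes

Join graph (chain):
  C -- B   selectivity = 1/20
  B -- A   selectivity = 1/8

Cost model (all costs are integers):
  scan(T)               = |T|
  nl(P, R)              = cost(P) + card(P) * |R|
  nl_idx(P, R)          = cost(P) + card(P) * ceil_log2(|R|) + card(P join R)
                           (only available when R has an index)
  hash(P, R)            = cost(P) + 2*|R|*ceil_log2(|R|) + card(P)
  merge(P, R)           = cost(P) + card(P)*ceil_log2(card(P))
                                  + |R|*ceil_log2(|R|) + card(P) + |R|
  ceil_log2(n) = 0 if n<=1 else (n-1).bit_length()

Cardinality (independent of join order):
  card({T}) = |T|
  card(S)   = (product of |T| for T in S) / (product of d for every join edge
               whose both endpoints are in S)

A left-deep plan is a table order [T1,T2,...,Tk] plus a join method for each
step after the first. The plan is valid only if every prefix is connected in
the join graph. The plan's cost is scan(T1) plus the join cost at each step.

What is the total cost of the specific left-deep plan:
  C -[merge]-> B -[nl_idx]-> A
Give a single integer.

17820

step 1: scan C: cost=40, card=40
step 2: join B via merge
    card(P join B) = 40*200/(20) = 400
    cost = 40 + 40*6 + 200*8 + 40 + 200 = 2120
step 3: join A via nl_idx
    card(P join A) = 400*250/(8) = 12500
    cost = 2120 + 400*8 + 12500 = 17820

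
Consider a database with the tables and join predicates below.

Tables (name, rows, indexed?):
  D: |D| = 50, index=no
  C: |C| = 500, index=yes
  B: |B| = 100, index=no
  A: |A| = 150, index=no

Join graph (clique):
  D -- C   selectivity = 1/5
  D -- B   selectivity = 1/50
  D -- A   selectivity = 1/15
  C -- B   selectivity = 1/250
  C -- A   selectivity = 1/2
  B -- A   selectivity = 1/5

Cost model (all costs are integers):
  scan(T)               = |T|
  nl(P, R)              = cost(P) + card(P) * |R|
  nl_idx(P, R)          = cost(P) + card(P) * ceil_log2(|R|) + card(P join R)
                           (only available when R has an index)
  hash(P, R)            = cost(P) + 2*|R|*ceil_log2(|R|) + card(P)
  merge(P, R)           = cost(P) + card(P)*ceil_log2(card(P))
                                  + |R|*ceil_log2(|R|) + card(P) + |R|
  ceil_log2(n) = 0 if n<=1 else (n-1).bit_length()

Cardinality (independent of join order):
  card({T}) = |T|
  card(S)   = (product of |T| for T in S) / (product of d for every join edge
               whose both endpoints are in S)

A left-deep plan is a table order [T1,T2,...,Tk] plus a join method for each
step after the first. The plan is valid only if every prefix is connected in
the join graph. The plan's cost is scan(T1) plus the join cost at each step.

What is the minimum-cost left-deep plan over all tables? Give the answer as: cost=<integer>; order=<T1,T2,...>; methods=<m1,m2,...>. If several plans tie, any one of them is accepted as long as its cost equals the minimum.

Selinger DP (subsets sized 1..n):
  {D}: scan cost=50, card=50
  {C}: scan cost=500, card=500
  {B}: scan cost=100, card=100
  {A}: scan cost=150, card=150
  {CD}: card=5000; try (D,hash)→1600, (C,merge)→5400, (C,nl_idx)→5500, (D,merge)→5850, (C,hash)→9100, (C,nl)→25050 …(+1); best=1600 via (D,hash)
  {BD}: card=100; try (D,hash)→800, (B,merge)→1200, (D,merge)→1250, (B,hash)→1500, (B,nl)→5050, (D,nl)→5100; best=800 via (D,hash)
  {AD}: card=500; try (D,hash)→900, (A,merge)→1750, (D,merge)→1850, (A,hash)→2500, (A,nl)→7550, (D,nl)→7650; best=900 via (D,hash)
  {BC}: card=200; try (C,nl_idx)→1200, (B,hash)→2400, (C,merge)→5900, (B,merge)→6300, (C,hash)→9200, (C,nl)→50100 …(+1); best=1200 via (C,nl_idx)
  {AC}: card=37500; try (A,hash)→3400, (C,merge)→6500, (A,merge)→6850, (C,hash)→9300, (C,nl_idx)→39000, (C,nl)→75150 …(+1); best=3400 via (A,hash)
  {AB}: card=3000; try (B,hash)→1700, (A,merge)→2250, (B,merge)→2300, (A,hash)→2600, (A,nl)→15100, (B,nl)→15150; best=1700 via (B,hash)
  {BCD}: card=40; try (C,nl_idx)→1740, (D,hash)→2000, (D,merge)→3350, (C,merge)→6600, (B,hash)→8000, (C,hash)→9900 …(+4); best=1740 via (C,nl_idx)
  {ACD}: card=25000; try (A,hash)→9000, (C,hash)→10400, (C,merge)→10900, (C,nl_idx)→30400, (D,hash)→41500, (A,merge)→72950 …(+4); best=9000 via (A,hash)
  {ABD}: card=200; try (B,hash)→2800, (A,merge)→2950, (A,hash)→3300, (D,hash)→5300, (B,merge)→6700, (A,nl)→15800 …(+3); best=2800 via (B,hash)
  {ABC}: card=3000; try (A,hash)→3800, (A,merge)→4350, (C,hash)→13700, (A,nl)→31200, (C,nl_idx)→31700, (B,hash)→42300 …(+4); best=3800 via (A,hash)
  {ABCD}: card=40; try (A,merge)→3370, (A,hash)→4180, (C,nl_idx)→4640, (D,hash)→7400, (A,nl)→7740, (C,merge)→9600 …(+7); best=3370 via (A,merge)

cost=3370; order=B,D,C,A; methods=hash,nl_idx,merge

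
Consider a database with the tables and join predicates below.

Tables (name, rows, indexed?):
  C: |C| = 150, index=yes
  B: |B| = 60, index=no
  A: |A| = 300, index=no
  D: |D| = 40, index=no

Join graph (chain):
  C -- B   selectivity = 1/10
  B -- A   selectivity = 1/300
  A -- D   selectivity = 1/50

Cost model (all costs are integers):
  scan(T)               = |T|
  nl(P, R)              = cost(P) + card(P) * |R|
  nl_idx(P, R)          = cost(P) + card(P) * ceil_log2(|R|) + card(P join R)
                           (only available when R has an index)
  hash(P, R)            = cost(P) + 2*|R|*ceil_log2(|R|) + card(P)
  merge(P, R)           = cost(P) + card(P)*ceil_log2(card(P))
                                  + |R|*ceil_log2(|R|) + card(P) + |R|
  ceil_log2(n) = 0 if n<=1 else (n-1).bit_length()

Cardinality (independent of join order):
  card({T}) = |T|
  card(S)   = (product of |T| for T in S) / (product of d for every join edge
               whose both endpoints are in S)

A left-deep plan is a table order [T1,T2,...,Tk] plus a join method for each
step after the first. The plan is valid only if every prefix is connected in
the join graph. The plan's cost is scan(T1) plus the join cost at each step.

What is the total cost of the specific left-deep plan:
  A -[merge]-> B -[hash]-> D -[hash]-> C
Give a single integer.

6708

step 1: scan A: cost=300, card=300
step 2: join B via merge
    card(P join B) = 300*60/(300) = 60
    cost = 300 + 300*9 + 60*6 + 300 + 60 = 3720
step 3: join D via hash
    card(P join D) = 60*40/(50) = 48
    cost = 3720 + 2*40*6 + 60 = 4260
step 4: join C via hash
    card(P join C) = 48*150/(10) = 720
    cost = 4260 + 2*150*8 + 48 = 6708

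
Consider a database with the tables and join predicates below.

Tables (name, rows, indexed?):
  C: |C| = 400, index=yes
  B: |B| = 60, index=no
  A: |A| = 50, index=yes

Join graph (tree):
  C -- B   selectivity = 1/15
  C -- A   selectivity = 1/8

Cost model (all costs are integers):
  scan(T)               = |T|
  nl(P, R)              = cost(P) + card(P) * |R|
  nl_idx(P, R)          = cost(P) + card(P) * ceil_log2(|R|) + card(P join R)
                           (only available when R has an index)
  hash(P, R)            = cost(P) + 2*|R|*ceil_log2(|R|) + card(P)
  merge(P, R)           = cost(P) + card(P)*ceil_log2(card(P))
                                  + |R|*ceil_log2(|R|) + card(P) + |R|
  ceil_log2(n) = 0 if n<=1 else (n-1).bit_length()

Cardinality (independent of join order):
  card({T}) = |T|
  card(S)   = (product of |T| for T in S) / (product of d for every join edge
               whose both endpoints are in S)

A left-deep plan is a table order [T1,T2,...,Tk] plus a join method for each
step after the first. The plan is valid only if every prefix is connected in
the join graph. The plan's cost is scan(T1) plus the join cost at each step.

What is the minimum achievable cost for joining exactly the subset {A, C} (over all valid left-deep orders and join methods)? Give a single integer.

Selinger DP over subsets of {A,C}:
  {C}: scan cost=400, card=400
  {A}: scan cost=50, card=50
  {AC}: card=2500; try (A,hash)→1400, (C,nl_idx)→3000, (C,merge)→4400, (A,merge)→4750, (A,nl_idx)→5300, (C,hash)→7300 …(+2); best=1400 via (A,hash)

1400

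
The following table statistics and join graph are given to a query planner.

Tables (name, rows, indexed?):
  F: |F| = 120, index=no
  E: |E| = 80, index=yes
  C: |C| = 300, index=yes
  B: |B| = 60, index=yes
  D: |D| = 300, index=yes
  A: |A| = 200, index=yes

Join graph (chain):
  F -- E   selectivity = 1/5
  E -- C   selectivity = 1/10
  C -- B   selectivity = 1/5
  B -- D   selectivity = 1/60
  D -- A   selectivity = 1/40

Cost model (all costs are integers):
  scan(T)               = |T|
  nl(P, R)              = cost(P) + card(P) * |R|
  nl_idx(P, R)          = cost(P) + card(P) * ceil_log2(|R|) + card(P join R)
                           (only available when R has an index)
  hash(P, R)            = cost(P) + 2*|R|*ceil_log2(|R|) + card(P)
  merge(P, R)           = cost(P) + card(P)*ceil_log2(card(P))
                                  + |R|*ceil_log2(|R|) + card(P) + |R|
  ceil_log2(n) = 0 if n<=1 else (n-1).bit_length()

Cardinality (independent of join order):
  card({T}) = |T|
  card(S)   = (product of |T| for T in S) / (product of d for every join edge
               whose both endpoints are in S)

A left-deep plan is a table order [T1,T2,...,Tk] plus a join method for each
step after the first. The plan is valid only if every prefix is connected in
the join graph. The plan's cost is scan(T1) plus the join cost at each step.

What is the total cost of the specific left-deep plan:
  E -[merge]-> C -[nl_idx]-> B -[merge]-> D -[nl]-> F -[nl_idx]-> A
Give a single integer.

step 1: scan E: cost=80, card=80
step 2: join C via merge
    card(P join C) = 80*300/(10) = 2400
    cost = 80 + 80*7 + 300*9 + 80 + 300 = 3720
step 3: join B via nl_idx
    card(P join B) = 2400*60/(5) = 28800
    cost = 3720 + 2400*6 + 28800 = 46920
step 4: join D via merge
    card(P join D) = 28800*300/(60) = 144000
    cost = 46920 + 28800*15 + 300*9 + 28800 + 300 = 510720
step 5: join F via nl
    card(P join F) = 144000*120/(5) = 3456000
    cost = 510720 + 144000*120 = 17790720
step 6: join A via nl_idx
    card(P join A) = 3456000*200/(40) = 17280000
    cost = 17790720 + 3456000*8 + 17280000 = 62718720

62718720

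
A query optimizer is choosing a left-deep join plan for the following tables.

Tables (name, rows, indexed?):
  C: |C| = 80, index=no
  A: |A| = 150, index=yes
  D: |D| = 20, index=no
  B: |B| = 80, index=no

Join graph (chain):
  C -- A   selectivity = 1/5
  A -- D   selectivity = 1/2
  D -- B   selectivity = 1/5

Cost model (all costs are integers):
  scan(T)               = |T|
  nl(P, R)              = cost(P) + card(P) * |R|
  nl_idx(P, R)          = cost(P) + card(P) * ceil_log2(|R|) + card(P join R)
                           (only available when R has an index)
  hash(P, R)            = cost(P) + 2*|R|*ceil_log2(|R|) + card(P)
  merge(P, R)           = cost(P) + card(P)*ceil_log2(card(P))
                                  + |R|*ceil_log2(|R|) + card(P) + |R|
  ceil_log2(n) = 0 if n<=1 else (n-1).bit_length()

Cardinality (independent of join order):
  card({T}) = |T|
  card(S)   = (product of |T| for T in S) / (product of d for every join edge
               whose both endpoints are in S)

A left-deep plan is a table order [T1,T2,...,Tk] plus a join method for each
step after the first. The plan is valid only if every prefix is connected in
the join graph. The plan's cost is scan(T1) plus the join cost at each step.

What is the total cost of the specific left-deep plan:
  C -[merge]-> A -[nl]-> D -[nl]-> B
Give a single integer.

1970070

step 1: scan C: cost=80, card=80
step 2: join A via merge
    card(P join A) = 80*150/(5) = 2400
    cost = 80 + 80*7 + 150*8 + 80 + 150 = 2070
step 3: join D via nl
    card(P join D) = 2400*20/(2) = 24000
    cost = 2070 + 2400*20 = 50070
step 4: join B via nl
    card(P join B) = 24000*80/(5) = 384000
    cost = 50070 + 24000*80 = 1970070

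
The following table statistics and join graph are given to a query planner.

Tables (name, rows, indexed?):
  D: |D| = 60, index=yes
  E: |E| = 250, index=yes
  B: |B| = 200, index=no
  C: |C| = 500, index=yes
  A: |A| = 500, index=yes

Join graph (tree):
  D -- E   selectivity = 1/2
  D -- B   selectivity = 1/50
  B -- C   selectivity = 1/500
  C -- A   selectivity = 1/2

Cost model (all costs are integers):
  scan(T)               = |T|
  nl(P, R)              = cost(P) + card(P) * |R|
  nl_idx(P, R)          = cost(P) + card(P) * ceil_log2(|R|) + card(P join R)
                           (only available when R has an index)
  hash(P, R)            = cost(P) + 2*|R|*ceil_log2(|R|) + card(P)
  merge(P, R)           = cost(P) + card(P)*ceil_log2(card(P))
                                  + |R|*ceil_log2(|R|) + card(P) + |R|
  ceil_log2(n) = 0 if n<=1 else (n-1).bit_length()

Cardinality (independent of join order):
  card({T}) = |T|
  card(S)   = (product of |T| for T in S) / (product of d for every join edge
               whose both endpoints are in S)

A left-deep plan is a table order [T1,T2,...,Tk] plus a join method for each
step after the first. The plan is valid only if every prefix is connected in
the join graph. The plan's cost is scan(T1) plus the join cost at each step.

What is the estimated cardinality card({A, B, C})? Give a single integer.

50000

Tables in S: A(500), B(200), C(500)
Edges inside S: B-C(d=500), C-A(d=2)
numerator = 500 * 200 * 500 = 50000000
denominator = 500 * 2 = 1000
card(S) = 50000000 / 1000 = 50000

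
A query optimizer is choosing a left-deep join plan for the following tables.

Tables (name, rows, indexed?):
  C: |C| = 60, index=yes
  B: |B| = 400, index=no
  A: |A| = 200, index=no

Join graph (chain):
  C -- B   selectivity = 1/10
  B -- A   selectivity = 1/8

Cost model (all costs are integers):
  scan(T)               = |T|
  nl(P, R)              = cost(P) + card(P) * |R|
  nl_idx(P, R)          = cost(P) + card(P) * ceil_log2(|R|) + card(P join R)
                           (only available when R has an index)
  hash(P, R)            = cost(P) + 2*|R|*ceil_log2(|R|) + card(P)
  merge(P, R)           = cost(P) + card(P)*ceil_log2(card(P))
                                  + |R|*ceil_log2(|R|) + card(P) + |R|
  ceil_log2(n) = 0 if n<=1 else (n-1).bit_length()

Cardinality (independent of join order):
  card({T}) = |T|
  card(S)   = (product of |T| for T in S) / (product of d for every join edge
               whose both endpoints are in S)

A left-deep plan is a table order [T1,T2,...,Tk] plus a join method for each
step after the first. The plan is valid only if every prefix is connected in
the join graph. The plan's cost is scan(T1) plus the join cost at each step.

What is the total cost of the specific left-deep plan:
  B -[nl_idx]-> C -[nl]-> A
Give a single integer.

step 1: scan B: cost=400, card=400
step 2: join C via nl_idx
    card(P join C) = 400*60/(10) = 2400
    cost = 400 + 400*6 + 2400 = 5200
step 3: join A via nl
    card(P join A) = 2400*200/(8) = 60000
    cost = 5200 + 2400*200 = 485200

485200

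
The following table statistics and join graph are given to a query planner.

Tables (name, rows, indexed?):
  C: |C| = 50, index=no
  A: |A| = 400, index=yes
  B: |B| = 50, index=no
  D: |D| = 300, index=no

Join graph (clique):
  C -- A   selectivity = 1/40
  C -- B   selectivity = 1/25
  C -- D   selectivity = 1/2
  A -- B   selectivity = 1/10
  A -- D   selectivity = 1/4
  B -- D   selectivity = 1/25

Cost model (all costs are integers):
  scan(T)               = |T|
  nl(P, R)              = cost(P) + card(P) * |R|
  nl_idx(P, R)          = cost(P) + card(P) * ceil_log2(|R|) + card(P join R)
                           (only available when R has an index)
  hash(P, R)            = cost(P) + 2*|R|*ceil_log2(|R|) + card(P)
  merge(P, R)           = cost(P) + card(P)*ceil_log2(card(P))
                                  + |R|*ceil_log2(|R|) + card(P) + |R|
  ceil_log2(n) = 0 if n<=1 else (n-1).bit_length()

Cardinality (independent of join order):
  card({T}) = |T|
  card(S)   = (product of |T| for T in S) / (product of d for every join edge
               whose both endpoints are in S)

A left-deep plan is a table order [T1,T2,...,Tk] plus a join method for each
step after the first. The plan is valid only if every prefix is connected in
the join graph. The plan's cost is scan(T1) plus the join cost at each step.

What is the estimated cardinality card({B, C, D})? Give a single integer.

600

Tables in S: B(50), C(50), D(300)
Edges inside S: C-B(d=25), C-D(d=2), B-D(d=25)
numerator = 50 * 50 * 300 = 750000
denominator = 25 * 2 * 25 = 1250
card(S) = 750000 / 1250 = 600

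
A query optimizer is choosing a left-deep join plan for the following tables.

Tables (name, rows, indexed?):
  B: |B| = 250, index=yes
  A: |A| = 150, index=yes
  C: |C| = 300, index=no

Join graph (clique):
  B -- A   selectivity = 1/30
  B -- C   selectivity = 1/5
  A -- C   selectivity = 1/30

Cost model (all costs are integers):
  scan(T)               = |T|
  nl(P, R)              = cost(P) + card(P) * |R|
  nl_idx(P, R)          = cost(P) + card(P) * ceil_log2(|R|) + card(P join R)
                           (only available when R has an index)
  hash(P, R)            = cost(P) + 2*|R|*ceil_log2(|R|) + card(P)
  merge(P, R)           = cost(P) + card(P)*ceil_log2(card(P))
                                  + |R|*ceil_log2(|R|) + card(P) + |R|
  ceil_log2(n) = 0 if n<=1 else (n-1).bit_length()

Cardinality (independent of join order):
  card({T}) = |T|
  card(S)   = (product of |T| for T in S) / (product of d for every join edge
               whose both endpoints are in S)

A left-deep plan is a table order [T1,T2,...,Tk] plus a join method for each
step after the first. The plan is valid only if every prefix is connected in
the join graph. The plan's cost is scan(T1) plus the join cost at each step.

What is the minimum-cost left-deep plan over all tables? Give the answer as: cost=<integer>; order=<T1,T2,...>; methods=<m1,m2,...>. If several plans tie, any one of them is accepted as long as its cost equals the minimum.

Selinger DP (subsets sized 1..n):
  {B}: scan cost=250, card=250
  {A}: scan cost=150, card=150
  {C}: scan cost=300, card=300
  {AB}: card=1250; try (B,nl_idx)→2600, (A,hash)→2900, (A,nl_idx)→3500, (B,merge)→3750, (A,merge)→3850, (B,hash)→4300 …(+2); best=2600 via (B,nl_idx)
  {BC}: card=15000; try (B,hash)→4600, (C,merge)→5500, (B,merge)→5550, (C,hash)→5900, (B,nl_idx)→17700, (C,nl)→75250 …(+1); best=4600 via (B,hash)
  {AC}: card=1500; try (A,hash)→3000, (A,nl_idx)→4200, (C,merge)→4500, (A,merge)→4650, (C,hash)→5700, (C,nl)→45150 …(+1); best=3000 via (A,hash)
  {ABC}: card=2500; try (B,hash)→8500, (C,hash)→9250, (B,nl_idx)→17500, (C,merge)→20600, (A,hash)→22000, (B,merge)→23250 …(+5); best=8500 via (B,hash)

cost=8500; order=C,A,B; methods=hash,hash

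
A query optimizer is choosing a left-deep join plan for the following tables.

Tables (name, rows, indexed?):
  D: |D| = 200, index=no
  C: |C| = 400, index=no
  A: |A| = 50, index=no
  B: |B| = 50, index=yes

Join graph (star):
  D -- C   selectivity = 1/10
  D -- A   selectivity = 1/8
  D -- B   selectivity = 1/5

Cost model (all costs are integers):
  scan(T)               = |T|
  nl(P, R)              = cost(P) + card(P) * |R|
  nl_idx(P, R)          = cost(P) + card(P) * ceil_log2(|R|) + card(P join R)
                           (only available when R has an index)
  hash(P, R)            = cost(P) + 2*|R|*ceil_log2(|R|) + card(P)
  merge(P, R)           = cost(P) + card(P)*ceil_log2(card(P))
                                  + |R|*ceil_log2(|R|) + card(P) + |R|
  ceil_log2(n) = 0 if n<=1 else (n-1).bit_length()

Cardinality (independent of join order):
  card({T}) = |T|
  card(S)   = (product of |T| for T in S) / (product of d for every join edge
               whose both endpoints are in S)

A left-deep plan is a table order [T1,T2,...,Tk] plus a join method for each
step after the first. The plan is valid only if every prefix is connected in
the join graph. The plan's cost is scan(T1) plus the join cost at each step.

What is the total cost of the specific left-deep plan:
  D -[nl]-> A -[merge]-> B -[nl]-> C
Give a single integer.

5025550

step 1: scan D: cost=200, card=200
step 2: join A via nl
    card(P join A) = 200*50/(8) = 1250
    cost = 200 + 200*50 = 10200
step 3: join B via merge
    card(P join B) = 1250*50/(5) = 12500
    cost = 10200 + 1250*11 + 50*6 + 1250 + 50 = 25550
step 4: join C via nl
    card(P join C) = 12500*400/(10) = 500000
    cost = 25550 + 12500*400 = 5025550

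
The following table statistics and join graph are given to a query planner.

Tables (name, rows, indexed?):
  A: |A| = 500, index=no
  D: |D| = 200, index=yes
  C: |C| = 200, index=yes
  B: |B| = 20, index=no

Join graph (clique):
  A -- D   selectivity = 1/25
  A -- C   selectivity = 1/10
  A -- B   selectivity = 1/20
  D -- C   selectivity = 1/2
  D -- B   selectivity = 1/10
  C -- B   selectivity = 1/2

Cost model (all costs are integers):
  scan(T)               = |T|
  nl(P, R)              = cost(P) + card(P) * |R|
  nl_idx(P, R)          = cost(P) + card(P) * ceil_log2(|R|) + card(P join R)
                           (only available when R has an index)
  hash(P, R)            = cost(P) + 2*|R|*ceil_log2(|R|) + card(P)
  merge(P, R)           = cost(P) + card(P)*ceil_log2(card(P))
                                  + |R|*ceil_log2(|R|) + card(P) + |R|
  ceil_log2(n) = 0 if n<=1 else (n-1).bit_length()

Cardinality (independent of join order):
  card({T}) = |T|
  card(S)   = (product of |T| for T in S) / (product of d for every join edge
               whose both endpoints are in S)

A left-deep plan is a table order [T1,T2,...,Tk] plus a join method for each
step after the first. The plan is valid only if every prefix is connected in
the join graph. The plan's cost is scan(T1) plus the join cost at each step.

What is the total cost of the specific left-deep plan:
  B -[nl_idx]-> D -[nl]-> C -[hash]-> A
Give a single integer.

step 1: scan B: cost=20, card=20
step 2: join D via nl_idx
    card(P join D) = 20*200/(10) = 400
    cost = 20 + 20*8 + 400 = 580
step 3: join C via nl
    card(P join C) = 400*200/(2*2) = 20000
    cost = 580 + 400*200 = 80580
step 4: join A via hash
    card(P join A) = 20000*500/(25*10*20) = 2000
    cost = 80580 + 2*500*9 + 20000 = 109580

109580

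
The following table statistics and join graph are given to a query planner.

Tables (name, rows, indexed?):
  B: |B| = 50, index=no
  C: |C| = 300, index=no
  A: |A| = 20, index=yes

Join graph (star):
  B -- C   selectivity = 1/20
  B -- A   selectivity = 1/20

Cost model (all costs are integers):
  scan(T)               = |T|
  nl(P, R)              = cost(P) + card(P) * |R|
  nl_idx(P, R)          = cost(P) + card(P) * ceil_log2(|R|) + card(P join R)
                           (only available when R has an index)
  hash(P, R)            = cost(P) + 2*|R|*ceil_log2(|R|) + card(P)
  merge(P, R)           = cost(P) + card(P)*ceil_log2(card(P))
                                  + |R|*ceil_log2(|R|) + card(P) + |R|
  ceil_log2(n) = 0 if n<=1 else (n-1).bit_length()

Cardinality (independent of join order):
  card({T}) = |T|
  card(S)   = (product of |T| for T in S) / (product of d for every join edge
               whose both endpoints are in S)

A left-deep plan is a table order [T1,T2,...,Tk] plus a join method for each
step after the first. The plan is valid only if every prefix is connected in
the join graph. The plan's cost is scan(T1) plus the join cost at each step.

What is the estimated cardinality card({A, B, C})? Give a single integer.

750

Tables in S: A(20), B(50), C(300)
Edges inside S: B-C(d=20), B-A(d=20)
numerator = 20 * 50 * 300 = 300000
denominator = 20 * 20 = 400
card(S) = 300000 / 400 = 750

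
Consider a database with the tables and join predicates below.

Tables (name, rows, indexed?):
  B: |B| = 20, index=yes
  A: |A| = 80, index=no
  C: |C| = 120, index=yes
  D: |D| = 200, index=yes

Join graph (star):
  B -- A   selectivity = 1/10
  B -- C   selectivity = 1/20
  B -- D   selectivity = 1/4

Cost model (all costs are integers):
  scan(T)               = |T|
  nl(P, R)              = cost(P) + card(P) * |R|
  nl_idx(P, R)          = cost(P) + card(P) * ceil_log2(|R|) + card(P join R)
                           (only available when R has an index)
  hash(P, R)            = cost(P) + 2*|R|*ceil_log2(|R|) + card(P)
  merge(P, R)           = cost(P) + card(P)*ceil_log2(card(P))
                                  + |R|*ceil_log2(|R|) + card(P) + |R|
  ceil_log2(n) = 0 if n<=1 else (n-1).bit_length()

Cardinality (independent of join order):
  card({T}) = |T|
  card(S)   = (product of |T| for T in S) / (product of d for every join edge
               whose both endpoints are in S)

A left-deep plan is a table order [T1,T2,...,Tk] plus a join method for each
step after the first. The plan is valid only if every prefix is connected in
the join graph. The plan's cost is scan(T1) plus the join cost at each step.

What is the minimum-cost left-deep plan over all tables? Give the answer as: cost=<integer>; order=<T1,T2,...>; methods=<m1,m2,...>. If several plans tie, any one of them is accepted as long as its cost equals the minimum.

cost=5680; order=B,C,A,D; methods=nl_idx,hash,hash

Selinger DP (subsets sized 1..n):
  {B}: scan cost=20, card=20
  {A}: scan cost=80, card=80
  {C}: scan cost=120, card=120
  {D}: scan cost=200, card=200
  {AB}: card=160; try (B,hash)→360, (B,nl_idx)→640, (A,merge)→780, (B,merge)→840, (A,hash)→1160, (A,nl)→1620 …(+1); best=360 via (B,hash)
  {BC}: card=120; try (C,nl_idx)→280, (B,hash)→440, (B,nl_idx)→840, (C,merge)→1100, (B,merge)→1200, (C,hash)→1720 …(+2); best=280 via (C,nl_idx)
  {BD}: card=1000; try (B,hash)→600, (D,nl_idx)→1180, (D,merge)→1940, (B,merge)→2120, (B,nl_idx)→2200, (D,hash)→3240 …(+2); best=600 via (B,hash)
  {ABC}: card=960; try (A,hash)→1520, (A,merge)→1880, (C,hash)→2200, (C,nl_idx)→2440, (C,merge)→2760, (A,nl)→9880 …(+1); best=1520 via (A,hash)
  {ABD}: card=8000; try (A,hash)→2720, (D,merge)→3600, (D,hash)→3720, (D,nl_idx)→9640, (A,merge)→12240, (D,nl)→32360 …(+1); best=2720 via (A,hash)
  {BCD}: card=6000; try (D,merge)→3040, (C,hash)→3280, (D,hash)→3600, (D,nl_idx)→7240, (C,merge)→12560, (C,nl_idx)→13600 …(+2); best=3040 via (D,merge)
  {ABCD}: card=48000; try (D,hash)→5680, (A,hash)→10160, (C,hash)→12400, (D,merge)→13880, (D,nl_idx)→57200, (A,merge)→87680 …(+5); best=5680 via (D,hash)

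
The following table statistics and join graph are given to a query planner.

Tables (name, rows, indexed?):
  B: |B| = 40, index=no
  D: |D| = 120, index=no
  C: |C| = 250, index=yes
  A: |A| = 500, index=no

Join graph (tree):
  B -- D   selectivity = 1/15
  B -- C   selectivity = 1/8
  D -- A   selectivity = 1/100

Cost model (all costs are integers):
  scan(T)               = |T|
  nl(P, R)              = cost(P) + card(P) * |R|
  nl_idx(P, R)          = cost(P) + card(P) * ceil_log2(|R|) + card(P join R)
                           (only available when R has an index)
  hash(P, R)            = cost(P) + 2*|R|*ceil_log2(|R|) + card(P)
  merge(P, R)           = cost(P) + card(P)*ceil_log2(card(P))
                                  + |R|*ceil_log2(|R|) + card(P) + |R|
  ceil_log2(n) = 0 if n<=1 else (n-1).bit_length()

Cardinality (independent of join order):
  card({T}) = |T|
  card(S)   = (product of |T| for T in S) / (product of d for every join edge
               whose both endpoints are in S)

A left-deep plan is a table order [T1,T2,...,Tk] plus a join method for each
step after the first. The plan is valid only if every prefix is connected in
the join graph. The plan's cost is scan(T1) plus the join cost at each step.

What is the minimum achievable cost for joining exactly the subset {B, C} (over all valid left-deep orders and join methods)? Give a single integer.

Selinger DP over subsets of {B,C}:
  {B}: scan cost=40, card=40
  {C}: scan cost=250, card=250
  {BC}: card=1250; try (B,hash)→980, (C,nl_idx)→1610, (C,merge)→2570, (B,merge)→2780, (C,hash)→4080, (C,nl)→10040 …(+1); best=980 via (B,hash)

980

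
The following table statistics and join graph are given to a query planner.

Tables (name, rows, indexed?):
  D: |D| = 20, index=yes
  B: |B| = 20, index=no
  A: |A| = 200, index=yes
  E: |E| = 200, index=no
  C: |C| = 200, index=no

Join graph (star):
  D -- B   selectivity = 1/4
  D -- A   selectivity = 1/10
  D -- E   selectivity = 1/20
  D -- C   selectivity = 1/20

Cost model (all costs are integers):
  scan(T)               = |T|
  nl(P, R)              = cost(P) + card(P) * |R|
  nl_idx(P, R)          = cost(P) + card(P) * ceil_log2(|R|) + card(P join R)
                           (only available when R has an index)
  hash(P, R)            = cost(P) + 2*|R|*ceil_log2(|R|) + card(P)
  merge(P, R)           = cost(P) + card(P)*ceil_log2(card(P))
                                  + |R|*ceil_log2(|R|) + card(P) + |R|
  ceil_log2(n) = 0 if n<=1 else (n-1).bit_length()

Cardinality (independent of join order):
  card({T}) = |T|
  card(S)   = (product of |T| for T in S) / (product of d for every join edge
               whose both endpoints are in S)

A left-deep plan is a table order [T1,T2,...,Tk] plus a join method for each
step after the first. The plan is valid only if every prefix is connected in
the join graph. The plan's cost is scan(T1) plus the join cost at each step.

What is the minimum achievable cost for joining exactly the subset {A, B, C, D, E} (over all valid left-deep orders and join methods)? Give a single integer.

18400

Selinger DP over subsets of {A,B,C,D,E}:
  {D}: scan cost=20, card=20
  {B}: scan cost=20, card=20
  {A}: scan cost=200, card=200
  {E}: scan cost=200, card=200
  {C}: scan cost=200, card=200
  {BD}: card=100; try (D,nl_idx)→220, (D,hash)→240, (B,hash)→240, (D,merge)→260, (B,merge)→260, (D,nl)→420 …(+1); best=220 via (D,nl_idx)
  {AD}: card=400; try (A,nl_idx)→580, (D,hash)→600, (D,nl_idx)→1600, (A,merge)→1940, (D,merge)→2120, (A,hash)→3240 …(+2); best=580 via (A,nl_idx)
  {DE}: card=200; try (D,hash)→600, (D,nl_idx)→1400, (E,merge)→1940, (D,merge)→2120, (E,hash)→3240, (E,nl)→4020 …(+1); best=600 via (D,hash)
  {CD}: card=200; try (D,hash)→600, (D,nl_idx)→1400, (C,merge)→1940, (D,merge)→2120, (C,hash)→3240, (C,nl)→4020 …(+1); best=600 via (D,hash)
  {ABD}: card=2000; try (B,hash)→1180, (A,merge)→2820, (A,nl_idx)→3020, (A,hash)→3520, (B,merge)→4700, (B,nl)→8580 …(+1); best=1180 via (B,hash)
  {BDE}: card=1000; try (B,hash)→1000, (B,merge)→2520, (E,merge)→2820, (E,hash)→3520, (B,nl)→4600, (E,nl)→20220; best=1000 via (B,hash)
  {BCD}: card=1000; try (B,hash)→1000, (B,merge)→2520, (C,merge)→2820, (C,hash)→3520, (B,nl)→4600, (C,nl)→20220; best=1000 via (B,hash)
  {ADE}: card=4000; try (A,hash)→4000, (E,hash)→4180, (A,merge)→4200, (A,nl_idx)→6200, (E,merge)→6380, (A,nl)→40600 …(+1); best=4000 via (A,hash)
  {ACD}: card=4000; try (A,hash)→4000, (C,hash)→4180, (A,merge)→4200, (A,nl_idx)→6200, (C,merge)→6380, (A,nl)→40600 …(+1); best=4000 via (A,hash)
  {CDE}: card=2000; try (E,hash)→4000, (C,hash)→4000, (E,merge)→4200, (C,merge)→4200, (E,nl)→40600, (C,nl)→40600; best=4000 via (E,hash)
  {ABDE}: card=20000; try (A,hash)→5200, (E,hash)→6380, (B,hash)→8200, (A,merge)→13800, (E,merge)→26980, (A,nl_idx)→29000 …(+4); best=5200 via (A,hash)
  {ABCD}: card=20000; try (A,hash)→5200, (C,hash)→6380, (B,hash)→8200, (A,merge)→13800, (C,merge)→26980, (A,nl_idx)→29000 …(+4); best=5200 via (A,hash)
  {BCDE}: card=10000; try (E,hash)→5200, (C,hash)→5200, (B,hash)→6200, (E,merge)→13800, (C,merge)→13800, (B,merge)→28120 …(+3); best=5200 via (E,hash)
  {ACDE}: card=40000; try (A,hash)→9200, (E,hash)→11200, (C,hash)→11200, (A,merge)→29800, (E,merge)→57800, (C,merge)→57800 …(+4); best=9200 via (A,hash)
  {ABCDE}: card=200000; try (A,hash)→18400, (E,hash)→28400, (C,hash)→28400, (B,hash)→49400, (A,merge)→157000, (A,nl_idx)→285200 …(+7); best=18400 via (A,hash)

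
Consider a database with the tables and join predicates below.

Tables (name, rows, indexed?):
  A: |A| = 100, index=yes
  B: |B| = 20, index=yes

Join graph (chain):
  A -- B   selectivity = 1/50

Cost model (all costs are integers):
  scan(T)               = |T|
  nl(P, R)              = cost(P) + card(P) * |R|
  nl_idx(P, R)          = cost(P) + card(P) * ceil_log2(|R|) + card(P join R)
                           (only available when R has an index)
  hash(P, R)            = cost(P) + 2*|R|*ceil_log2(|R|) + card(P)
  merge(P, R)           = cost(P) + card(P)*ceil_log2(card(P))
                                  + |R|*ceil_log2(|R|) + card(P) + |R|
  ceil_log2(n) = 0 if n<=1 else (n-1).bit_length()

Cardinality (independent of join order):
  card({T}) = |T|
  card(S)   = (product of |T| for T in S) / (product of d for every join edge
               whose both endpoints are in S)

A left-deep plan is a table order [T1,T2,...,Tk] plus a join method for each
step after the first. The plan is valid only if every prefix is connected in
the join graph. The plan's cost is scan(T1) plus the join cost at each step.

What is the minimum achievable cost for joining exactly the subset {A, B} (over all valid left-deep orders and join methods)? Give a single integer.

200

Selinger DP over subsets of {A,B}:
  {A}: scan cost=100, card=100
  {B}: scan cost=20, card=20
  {AB}: card=40; try (A,nl_idx)→200, (B,hash)→400, (B,nl_idx)→640, (A,merge)→940, (B,merge)→1020, (A,hash)→1440 …(+2); best=200 via (A,nl_idx)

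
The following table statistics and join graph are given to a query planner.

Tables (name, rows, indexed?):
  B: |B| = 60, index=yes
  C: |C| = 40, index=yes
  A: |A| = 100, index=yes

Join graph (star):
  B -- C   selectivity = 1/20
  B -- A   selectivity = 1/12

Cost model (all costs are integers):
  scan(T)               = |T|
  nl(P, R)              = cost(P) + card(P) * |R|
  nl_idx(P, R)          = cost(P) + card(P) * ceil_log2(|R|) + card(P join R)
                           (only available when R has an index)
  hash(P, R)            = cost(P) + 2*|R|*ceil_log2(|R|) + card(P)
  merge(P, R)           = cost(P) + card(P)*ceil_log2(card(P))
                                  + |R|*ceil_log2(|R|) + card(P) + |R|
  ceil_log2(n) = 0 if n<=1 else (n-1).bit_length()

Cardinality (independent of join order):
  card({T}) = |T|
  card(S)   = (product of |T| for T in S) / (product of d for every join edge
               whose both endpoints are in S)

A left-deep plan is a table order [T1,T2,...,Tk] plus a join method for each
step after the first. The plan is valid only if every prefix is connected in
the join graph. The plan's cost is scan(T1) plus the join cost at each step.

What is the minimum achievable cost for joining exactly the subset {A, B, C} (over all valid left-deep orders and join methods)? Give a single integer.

Selinger DP over subsets of {A,B,C}:
  {B}: scan cost=60, card=60
  {C}: scan cost=40, card=40
  {A}: scan cost=100, card=100
  {BC}: card=120; try (B,nl_idx)→400, (C,nl_idx)→540, (C,hash)→600, (B,merge)→740, (C,merge)→760, (B,hash)→800 …(+2); best=400 via (B,nl_idx)
  {AB}: card=500; try (B,hash)→920, (A,nl_idx)→980, (B,nl_idx)→1200, (A,merge)→1280, (B,merge)→1320, (A,hash)→1520 …(+2); best=920 via (B,hash)
  {ABC}: card=1000; try (C,hash)→1900, (A,hash)→1920, (A,merge)→2160, (A,nl_idx)→2240, (C,nl_idx)→4920, (C,merge)→6200 …(+2); best=1900 via (C,hash)

1900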